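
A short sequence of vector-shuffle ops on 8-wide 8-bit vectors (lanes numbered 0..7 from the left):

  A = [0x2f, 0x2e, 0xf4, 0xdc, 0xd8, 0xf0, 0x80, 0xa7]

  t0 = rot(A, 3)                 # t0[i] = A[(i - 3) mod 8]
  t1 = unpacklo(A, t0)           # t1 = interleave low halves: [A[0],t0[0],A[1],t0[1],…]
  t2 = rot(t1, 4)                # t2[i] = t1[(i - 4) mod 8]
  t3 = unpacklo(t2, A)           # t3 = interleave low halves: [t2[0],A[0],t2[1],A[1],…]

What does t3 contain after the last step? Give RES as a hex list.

RES = [0xf4, 0x2f, 0xa7, 0x2e, 0xdc, 0xf4, 0x2f, 0xdc]

→ t0 |f0|80|a7|2f|2e|f4|dc|d8|
→ t1 |2f|f0|2e|80|f4|a7|dc|2f|
→ t2 |f4|a7|dc|2f|2f|f0|2e|80|
→ t3 |f4|2f|a7|2e|dc|f4|2f|dc|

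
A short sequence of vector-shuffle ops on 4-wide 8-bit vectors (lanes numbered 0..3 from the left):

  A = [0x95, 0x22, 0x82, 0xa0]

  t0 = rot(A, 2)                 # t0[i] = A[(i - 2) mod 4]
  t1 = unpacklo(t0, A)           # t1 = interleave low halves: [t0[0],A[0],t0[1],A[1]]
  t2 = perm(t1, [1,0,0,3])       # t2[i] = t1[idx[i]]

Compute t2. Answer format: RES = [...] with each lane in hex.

RES = [ 0x95  0x82  0x82  0x22 ]

→ t0 |82|a0|95|22|
→ t1 |82|95|a0|22|
→ t2 |95|82|82|22|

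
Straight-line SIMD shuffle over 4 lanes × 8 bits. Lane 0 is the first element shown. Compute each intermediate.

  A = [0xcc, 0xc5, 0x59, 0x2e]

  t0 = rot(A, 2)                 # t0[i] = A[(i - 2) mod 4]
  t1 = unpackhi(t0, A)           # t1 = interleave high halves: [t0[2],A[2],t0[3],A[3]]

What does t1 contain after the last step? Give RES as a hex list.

RES = [ 0xcc  0x59  0xc5  0x2e ]

→ t0 |59|2e|cc|c5|
→ t1 |cc|59|c5|2e|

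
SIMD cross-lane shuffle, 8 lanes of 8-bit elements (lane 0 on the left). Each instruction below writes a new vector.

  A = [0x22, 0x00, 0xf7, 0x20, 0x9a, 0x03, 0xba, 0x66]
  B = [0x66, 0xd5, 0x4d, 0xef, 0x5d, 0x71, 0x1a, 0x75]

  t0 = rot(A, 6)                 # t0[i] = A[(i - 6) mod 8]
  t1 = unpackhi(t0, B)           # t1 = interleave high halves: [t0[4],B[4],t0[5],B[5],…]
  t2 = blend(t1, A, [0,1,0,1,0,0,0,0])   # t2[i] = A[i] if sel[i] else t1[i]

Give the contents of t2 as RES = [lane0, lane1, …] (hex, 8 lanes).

  t0: f7 20 9a 03 ba 66 22 00
  t1: ba 5d 66 71 22 1a 00 75
  t2: ba 00 66 20 22 1a 00 75

RES = [ 0xba  0x00  0x66  0x20  0x22  0x1a  0x00  0x75 ]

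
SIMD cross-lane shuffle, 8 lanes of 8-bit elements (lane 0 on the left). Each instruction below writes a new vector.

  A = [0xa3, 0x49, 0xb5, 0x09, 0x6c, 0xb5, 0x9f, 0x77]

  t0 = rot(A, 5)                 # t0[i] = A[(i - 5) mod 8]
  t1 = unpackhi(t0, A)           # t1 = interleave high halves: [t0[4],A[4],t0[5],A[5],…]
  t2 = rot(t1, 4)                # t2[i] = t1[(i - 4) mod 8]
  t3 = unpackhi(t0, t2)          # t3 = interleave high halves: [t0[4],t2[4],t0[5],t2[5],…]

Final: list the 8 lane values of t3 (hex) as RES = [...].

→ t0 |09|6c|b5|9f|77|a3|49|b5|
→ t1 |77|6c|a3|b5|49|9f|b5|77|
→ t2 |49|9f|b5|77|77|6c|a3|b5|
→ t3 |77|77|a3|6c|49|a3|b5|b5|

RES = [0x77, 0x77, 0xa3, 0x6c, 0x49, 0xa3, 0xb5, 0xb5]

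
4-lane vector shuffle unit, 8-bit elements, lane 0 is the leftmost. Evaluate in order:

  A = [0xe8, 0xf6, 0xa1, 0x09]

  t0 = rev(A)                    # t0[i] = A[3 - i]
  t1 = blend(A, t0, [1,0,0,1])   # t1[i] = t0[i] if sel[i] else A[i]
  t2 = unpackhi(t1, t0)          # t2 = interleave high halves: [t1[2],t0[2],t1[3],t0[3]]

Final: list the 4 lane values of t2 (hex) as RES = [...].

  t0: 09 a1 f6 e8
  t1: 09 f6 a1 e8
  t2: a1 f6 e8 e8

RES = [0xa1, 0xf6, 0xe8, 0xe8]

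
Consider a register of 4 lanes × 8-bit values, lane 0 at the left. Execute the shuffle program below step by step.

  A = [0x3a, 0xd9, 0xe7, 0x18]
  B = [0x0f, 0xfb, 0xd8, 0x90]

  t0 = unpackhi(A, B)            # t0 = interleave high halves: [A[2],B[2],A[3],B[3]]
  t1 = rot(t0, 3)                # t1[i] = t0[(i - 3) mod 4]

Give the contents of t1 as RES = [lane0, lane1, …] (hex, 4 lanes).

t0 = [0xe7, 0xd8, 0x18, 0x90]
t1 = [0xd8, 0x18, 0x90, 0xe7]

RES = [0xd8, 0x18, 0x90, 0xe7]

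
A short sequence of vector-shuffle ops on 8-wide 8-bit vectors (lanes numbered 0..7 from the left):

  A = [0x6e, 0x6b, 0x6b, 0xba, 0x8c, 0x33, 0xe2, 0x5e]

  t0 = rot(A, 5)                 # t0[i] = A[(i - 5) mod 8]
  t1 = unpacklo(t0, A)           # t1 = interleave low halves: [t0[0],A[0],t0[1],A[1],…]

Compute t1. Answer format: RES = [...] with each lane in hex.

  t0: ba 8c 33 e2 5e 6e 6b 6b
  t1: ba 6e 8c 6b 33 6b e2 ba

RES = [ 0xba  0x6e  0x8c  0x6b  0x33  0x6b  0xe2  0xba ]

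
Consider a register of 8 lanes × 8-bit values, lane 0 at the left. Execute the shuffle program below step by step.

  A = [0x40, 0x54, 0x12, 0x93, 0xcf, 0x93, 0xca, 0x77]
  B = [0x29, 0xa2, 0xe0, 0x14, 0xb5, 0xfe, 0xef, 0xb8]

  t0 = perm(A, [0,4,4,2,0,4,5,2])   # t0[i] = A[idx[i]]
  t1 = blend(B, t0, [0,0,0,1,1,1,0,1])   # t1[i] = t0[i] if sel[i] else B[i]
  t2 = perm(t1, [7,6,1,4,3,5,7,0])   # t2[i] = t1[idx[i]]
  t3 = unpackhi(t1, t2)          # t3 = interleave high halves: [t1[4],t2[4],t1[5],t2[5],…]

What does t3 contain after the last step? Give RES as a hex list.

t0 = [0x40, 0xcf, 0xcf, 0x12, 0x40, 0xcf, 0x93, 0x12]
t1 = [0x29, 0xa2, 0xe0, 0x12, 0x40, 0xcf, 0xef, 0x12]
t2 = [0x12, 0xef, 0xa2, 0x40, 0x12, 0xcf, 0x12, 0x29]
t3 = [0x40, 0x12, 0xcf, 0xcf, 0xef, 0x12, 0x12, 0x29]

RES = [ 0x40  0x12  0xcf  0xcf  0xef  0x12  0x12  0x29 ]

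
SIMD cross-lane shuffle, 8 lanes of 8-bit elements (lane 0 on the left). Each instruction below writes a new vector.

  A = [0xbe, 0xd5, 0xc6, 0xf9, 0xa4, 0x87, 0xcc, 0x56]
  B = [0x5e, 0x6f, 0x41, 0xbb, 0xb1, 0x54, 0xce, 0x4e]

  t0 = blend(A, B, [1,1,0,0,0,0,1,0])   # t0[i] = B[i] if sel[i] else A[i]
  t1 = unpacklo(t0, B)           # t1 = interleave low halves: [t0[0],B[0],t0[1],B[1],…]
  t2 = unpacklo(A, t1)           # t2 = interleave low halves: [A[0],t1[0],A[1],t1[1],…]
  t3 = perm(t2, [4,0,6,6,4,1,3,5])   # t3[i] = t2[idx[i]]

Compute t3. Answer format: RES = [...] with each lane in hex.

RES = [0xc6, 0xbe, 0xf9, 0xf9, 0xc6, 0x5e, 0x5e, 0x6f]

  t0: 5e 6f c6 f9 a4 87 ce 56
  t1: 5e 5e 6f 6f c6 41 f9 bb
  t2: be 5e d5 5e c6 6f f9 6f
  t3: c6 be f9 f9 c6 5e 5e 6f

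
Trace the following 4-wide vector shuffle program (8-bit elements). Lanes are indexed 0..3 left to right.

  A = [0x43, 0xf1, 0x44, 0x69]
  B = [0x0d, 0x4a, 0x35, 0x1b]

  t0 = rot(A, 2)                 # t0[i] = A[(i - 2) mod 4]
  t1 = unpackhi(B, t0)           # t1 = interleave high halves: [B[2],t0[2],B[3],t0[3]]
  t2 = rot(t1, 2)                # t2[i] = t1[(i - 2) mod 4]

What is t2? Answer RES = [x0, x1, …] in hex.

→ t0 |44|69|43|f1|
→ t1 |35|43|1b|f1|
→ t2 |1b|f1|35|43|

RES = [0x1b, 0xf1, 0x35, 0x43]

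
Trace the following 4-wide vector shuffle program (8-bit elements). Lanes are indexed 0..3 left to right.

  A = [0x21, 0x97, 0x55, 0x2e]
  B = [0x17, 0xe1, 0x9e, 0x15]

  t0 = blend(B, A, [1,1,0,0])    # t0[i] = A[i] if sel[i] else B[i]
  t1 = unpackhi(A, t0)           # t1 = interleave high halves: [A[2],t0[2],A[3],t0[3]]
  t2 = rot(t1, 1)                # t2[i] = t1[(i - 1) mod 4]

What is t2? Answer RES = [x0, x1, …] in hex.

t0 = [0x21, 0x97, 0x9e, 0x15]
t1 = [0x55, 0x9e, 0x2e, 0x15]
t2 = [0x15, 0x55, 0x9e, 0x2e]

RES = [0x15, 0x55, 0x9e, 0x2e]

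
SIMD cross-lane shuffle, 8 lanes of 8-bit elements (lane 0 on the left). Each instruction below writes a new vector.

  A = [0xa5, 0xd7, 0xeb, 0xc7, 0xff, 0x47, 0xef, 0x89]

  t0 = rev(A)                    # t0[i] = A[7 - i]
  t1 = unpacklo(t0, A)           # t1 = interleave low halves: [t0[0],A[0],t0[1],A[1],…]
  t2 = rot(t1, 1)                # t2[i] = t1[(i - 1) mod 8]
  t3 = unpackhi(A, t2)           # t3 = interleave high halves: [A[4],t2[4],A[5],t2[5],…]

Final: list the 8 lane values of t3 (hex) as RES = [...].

RES = [0xff, 0xd7, 0x47, 0x47, 0xef, 0xeb, 0x89, 0xff]

  t0: 89 ef 47 ff c7 eb d7 a5
  t1: 89 a5 ef d7 47 eb ff c7
  t2: c7 89 a5 ef d7 47 eb ff
  t3: ff d7 47 47 ef eb 89 ff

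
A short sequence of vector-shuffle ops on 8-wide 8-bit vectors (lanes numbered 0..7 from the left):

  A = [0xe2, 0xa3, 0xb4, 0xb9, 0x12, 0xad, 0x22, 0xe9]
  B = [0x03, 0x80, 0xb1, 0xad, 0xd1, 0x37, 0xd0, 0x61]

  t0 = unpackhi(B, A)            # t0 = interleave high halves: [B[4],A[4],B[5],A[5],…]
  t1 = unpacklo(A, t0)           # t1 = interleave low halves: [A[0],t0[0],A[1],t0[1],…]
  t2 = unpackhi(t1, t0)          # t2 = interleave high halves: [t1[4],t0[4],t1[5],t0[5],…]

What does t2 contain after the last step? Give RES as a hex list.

RES = [ 0xb4  0xd0  0x37  0x22  0xb9  0x61  0xad  0xe9 ]

→ t0 |d1|12|37|ad|d0|22|61|e9|
→ t1 |e2|d1|a3|12|b4|37|b9|ad|
→ t2 |b4|d0|37|22|b9|61|ad|e9|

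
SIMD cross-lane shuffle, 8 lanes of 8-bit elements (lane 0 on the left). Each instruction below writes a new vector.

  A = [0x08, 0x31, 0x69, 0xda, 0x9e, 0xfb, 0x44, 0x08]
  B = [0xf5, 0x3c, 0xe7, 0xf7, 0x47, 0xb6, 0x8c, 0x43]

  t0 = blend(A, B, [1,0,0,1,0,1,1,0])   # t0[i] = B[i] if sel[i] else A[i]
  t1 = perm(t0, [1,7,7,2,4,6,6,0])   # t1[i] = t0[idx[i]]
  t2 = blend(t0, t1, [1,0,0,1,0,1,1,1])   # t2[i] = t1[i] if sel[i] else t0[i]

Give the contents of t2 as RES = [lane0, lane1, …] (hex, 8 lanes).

  t0: f5 31 69 f7 9e b6 8c 08
  t1: 31 08 08 69 9e 8c 8c f5
  t2: 31 31 69 69 9e 8c 8c f5

RES = [0x31, 0x31, 0x69, 0x69, 0x9e, 0x8c, 0x8c, 0xf5]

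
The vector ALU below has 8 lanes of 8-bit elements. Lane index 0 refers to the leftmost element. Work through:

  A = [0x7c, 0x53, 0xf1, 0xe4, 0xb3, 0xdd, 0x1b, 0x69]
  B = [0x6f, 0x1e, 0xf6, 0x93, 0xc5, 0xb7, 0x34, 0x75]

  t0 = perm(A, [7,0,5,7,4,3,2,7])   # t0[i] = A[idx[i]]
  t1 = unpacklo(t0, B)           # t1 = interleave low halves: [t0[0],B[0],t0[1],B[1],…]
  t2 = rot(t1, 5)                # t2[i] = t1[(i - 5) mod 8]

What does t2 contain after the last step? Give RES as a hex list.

RES = [0x1e, 0xdd, 0xf6, 0x69, 0x93, 0x69, 0x6f, 0x7c]

t0 = [0x69, 0x7c, 0xdd, 0x69, 0xb3, 0xe4, 0xf1, 0x69]
t1 = [0x69, 0x6f, 0x7c, 0x1e, 0xdd, 0xf6, 0x69, 0x93]
t2 = [0x1e, 0xdd, 0xf6, 0x69, 0x93, 0x69, 0x6f, 0x7c]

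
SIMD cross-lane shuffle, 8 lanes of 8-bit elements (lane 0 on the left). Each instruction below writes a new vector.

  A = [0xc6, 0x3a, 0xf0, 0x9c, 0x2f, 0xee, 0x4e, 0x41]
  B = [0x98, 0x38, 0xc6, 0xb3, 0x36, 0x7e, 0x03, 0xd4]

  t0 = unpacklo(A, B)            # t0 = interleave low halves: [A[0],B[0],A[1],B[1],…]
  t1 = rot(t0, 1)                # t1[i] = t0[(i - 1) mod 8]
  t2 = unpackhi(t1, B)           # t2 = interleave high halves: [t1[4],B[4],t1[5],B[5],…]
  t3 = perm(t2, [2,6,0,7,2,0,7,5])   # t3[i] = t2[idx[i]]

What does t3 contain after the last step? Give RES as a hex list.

RES = [ 0xf0  0x9c  0x38  0xd4  0xf0  0x38  0xd4  0x03 ]

→ t0 |c6|98|3a|38|f0|c6|9c|b3|
→ t1 |b3|c6|98|3a|38|f0|c6|9c|
→ t2 |38|36|f0|7e|c6|03|9c|d4|
→ t3 |f0|9c|38|d4|f0|38|d4|03|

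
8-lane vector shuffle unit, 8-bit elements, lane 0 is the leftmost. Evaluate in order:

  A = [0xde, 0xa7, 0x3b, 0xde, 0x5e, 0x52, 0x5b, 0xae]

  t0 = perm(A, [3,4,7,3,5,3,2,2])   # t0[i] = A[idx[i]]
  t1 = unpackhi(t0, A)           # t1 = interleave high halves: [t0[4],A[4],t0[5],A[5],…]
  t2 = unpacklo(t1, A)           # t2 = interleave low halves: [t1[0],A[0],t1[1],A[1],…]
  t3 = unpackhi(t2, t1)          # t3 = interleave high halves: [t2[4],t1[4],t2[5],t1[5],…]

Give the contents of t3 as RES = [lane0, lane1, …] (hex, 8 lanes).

→ t0 |de|5e|ae|de|52|de|3b|3b|
→ t1 |52|5e|de|52|3b|5b|3b|ae|
→ t2 |52|de|5e|a7|de|3b|52|de|
→ t3 |de|3b|3b|5b|52|3b|de|ae|

RES = [ 0xde  0x3b  0x3b  0x5b  0x52  0x3b  0xde  0xae ]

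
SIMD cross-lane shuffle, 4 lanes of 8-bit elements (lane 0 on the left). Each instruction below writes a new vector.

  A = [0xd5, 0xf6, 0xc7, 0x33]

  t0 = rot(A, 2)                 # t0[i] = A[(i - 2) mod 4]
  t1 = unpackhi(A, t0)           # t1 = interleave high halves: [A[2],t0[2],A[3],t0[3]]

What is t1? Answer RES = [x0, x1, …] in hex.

RES = [ 0xc7  0xd5  0x33  0xf6 ]

  t0: c7 33 d5 f6
  t1: c7 d5 33 f6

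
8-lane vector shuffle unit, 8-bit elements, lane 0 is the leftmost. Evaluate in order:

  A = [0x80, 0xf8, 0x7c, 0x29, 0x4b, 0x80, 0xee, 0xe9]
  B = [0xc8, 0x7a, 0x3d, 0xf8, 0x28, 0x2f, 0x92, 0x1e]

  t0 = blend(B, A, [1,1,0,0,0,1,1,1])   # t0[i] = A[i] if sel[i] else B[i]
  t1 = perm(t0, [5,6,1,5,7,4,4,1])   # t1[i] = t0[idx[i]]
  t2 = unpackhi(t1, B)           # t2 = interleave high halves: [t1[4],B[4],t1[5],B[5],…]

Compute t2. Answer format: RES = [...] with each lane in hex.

RES = [0xe9, 0x28, 0x28, 0x2f, 0x28, 0x92, 0xf8, 0x1e]

t0 = [0x80, 0xf8, 0x3d, 0xf8, 0x28, 0x80, 0xee, 0xe9]
t1 = [0x80, 0xee, 0xf8, 0x80, 0xe9, 0x28, 0x28, 0xf8]
t2 = [0xe9, 0x28, 0x28, 0x2f, 0x28, 0x92, 0xf8, 0x1e]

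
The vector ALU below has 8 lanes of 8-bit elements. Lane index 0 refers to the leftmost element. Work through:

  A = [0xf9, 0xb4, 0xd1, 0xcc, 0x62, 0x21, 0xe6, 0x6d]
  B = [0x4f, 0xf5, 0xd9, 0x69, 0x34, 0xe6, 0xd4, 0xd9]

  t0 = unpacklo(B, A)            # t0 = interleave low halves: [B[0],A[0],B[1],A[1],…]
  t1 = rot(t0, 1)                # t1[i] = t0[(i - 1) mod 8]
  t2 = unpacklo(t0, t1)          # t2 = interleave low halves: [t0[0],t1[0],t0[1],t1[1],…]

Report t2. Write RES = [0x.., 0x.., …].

t0 = [0x4f, 0xf9, 0xf5, 0xb4, 0xd9, 0xd1, 0x69, 0xcc]
t1 = [0xcc, 0x4f, 0xf9, 0xf5, 0xb4, 0xd9, 0xd1, 0x69]
t2 = [0x4f, 0xcc, 0xf9, 0x4f, 0xf5, 0xf9, 0xb4, 0xf5]

RES = [0x4f, 0xcc, 0xf9, 0x4f, 0xf5, 0xf9, 0xb4, 0xf5]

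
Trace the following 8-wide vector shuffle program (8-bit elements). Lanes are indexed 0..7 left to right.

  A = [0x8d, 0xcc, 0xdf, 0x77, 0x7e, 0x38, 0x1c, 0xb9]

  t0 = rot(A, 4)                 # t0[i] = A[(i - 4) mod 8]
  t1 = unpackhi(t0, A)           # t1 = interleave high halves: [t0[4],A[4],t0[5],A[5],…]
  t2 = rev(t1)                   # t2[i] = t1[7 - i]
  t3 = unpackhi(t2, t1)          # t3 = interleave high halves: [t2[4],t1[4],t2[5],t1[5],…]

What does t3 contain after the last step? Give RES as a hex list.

  t0: 7e 38 1c b9 8d cc df 77
  t1: 8d 7e cc 38 df 1c 77 b9
  t2: b9 77 1c df 38 cc 7e 8d
  t3: 38 df cc 1c 7e 77 8d b9

RES = [0x38, 0xdf, 0xcc, 0x1c, 0x7e, 0x77, 0x8d, 0xb9]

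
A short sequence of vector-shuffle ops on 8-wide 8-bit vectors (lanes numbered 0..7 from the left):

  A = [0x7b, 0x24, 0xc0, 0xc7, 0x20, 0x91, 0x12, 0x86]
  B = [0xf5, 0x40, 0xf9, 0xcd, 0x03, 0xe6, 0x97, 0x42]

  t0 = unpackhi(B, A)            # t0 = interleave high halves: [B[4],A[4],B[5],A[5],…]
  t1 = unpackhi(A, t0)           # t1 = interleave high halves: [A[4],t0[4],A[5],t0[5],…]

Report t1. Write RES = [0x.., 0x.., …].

  t0: 03 20 e6 91 97 12 42 86
  t1: 20 97 91 12 12 42 86 86

RES = [0x20, 0x97, 0x91, 0x12, 0x12, 0x42, 0x86, 0x86]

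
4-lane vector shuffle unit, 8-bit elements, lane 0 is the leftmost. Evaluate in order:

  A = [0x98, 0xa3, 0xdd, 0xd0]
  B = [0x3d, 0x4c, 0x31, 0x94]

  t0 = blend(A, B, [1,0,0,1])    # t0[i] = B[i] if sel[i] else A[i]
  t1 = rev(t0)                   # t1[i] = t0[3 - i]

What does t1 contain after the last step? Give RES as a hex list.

t0 = [0x3d, 0xa3, 0xdd, 0x94]
t1 = [0x94, 0xdd, 0xa3, 0x3d]

RES = [ 0x94  0xdd  0xa3  0x3d ]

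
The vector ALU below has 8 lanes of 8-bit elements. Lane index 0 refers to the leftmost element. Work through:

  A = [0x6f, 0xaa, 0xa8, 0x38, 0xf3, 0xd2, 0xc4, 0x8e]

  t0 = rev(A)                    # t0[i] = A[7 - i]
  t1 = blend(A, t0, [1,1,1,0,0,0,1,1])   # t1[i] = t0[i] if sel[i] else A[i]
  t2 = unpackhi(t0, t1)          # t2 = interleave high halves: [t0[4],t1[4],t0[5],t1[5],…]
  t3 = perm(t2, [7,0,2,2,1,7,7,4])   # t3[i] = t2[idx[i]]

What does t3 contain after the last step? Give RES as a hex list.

RES = [ 0x6f  0x38  0xa8  0xa8  0xf3  0x6f  0x6f  0xaa ]

  t0: 8e c4 d2 f3 38 a8 aa 6f
  t1: 8e c4 d2 38 f3 d2 aa 6f
  t2: 38 f3 a8 d2 aa aa 6f 6f
  t3: 6f 38 a8 a8 f3 6f 6f aa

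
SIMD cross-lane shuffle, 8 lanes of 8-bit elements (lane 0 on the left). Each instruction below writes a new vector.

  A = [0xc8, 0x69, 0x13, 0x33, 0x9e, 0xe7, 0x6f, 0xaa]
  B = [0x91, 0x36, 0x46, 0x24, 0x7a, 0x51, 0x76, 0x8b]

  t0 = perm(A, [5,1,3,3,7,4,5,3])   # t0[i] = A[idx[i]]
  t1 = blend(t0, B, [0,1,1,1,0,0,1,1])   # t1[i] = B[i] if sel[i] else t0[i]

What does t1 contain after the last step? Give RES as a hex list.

RES = [ 0xe7  0x36  0x46  0x24  0xaa  0x9e  0x76  0x8b ]

→ t0 |e7|69|33|33|aa|9e|e7|33|
→ t1 |e7|36|46|24|aa|9e|76|8b|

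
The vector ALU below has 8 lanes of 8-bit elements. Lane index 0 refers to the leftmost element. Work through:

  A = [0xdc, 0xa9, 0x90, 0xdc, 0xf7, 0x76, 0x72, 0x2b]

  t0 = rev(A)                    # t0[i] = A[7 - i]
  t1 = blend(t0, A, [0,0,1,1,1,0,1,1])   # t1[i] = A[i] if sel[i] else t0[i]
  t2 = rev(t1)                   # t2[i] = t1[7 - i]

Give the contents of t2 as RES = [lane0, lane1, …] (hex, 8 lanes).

t0 = [0x2b, 0x72, 0x76, 0xf7, 0xdc, 0x90, 0xa9, 0xdc]
t1 = [0x2b, 0x72, 0x90, 0xdc, 0xf7, 0x90, 0x72, 0x2b]
t2 = [0x2b, 0x72, 0x90, 0xf7, 0xdc, 0x90, 0x72, 0x2b]

RES = [ 0x2b  0x72  0x90  0xf7  0xdc  0x90  0x72  0x2b ]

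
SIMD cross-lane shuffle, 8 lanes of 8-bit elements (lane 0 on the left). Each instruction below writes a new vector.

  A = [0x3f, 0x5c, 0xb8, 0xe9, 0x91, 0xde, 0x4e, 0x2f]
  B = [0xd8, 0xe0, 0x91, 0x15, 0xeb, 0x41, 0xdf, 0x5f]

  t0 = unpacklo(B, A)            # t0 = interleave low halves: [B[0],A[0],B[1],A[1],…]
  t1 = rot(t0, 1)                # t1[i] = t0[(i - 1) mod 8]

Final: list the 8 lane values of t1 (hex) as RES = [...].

RES = [0xe9, 0xd8, 0x3f, 0xe0, 0x5c, 0x91, 0xb8, 0x15]

  t0: d8 3f e0 5c 91 b8 15 e9
  t1: e9 d8 3f e0 5c 91 b8 15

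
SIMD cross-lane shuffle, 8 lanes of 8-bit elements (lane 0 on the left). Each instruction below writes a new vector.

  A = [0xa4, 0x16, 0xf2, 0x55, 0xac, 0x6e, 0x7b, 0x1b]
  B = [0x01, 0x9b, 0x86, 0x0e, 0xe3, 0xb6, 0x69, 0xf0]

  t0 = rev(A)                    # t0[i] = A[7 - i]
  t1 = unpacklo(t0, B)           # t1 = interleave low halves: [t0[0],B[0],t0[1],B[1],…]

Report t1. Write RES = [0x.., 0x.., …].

→ t0 |1b|7b|6e|ac|55|f2|16|a4|
→ t1 |1b|01|7b|9b|6e|86|ac|0e|

RES = [0x1b, 0x01, 0x7b, 0x9b, 0x6e, 0x86, 0xac, 0x0e]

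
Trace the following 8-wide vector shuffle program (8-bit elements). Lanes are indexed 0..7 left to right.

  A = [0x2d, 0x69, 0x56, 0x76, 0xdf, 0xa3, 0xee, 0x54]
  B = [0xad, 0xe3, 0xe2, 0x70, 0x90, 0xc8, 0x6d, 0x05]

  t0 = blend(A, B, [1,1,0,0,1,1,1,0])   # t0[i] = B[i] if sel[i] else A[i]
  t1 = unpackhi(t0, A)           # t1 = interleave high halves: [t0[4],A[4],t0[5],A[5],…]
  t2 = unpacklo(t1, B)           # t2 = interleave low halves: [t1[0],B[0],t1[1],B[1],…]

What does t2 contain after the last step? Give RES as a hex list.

RES = [ 0x90  0xad  0xdf  0xe3  0xc8  0xe2  0xa3  0x70 ]

  t0: ad e3 56 76 90 c8 6d 54
  t1: 90 df c8 a3 6d ee 54 54
  t2: 90 ad df e3 c8 e2 a3 70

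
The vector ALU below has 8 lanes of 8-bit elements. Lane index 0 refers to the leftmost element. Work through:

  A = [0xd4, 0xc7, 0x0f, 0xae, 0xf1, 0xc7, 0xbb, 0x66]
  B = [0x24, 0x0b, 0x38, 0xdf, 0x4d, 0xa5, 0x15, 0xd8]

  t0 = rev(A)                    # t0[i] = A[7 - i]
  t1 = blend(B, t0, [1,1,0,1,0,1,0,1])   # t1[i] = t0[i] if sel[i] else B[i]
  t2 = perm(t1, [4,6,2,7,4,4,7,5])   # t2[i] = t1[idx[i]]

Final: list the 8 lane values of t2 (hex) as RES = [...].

RES = [ 0x4d  0x15  0x38  0xd4  0x4d  0x4d  0xd4  0x0f ]

  t0: 66 bb c7 f1 ae 0f c7 d4
  t1: 66 bb 38 f1 4d 0f 15 d4
  t2: 4d 15 38 d4 4d 4d d4 0f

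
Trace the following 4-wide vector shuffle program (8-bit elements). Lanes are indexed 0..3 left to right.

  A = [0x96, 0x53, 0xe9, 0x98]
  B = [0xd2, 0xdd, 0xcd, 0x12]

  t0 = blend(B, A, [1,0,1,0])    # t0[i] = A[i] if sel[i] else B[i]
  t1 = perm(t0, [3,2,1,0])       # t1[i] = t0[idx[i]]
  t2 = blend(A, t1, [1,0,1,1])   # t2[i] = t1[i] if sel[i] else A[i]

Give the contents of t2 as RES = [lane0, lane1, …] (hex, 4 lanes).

RES = [ 0x12  0x53  0xdd  0x96 ]

t0 = [0x96, 0xdd, 0xe9, 0x12]
t1 = [0x12, 0xe9, 0xdd, 0x96]
t2 = [0x12, 0x53, 0xdd, 0x96]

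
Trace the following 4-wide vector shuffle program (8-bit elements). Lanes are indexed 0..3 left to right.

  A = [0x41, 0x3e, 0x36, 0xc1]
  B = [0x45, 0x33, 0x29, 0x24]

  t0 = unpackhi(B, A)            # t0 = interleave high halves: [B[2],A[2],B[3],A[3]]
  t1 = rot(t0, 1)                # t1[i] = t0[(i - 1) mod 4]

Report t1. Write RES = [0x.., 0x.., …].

RES = [0xc1, 0x29, 0x36, 0x24]

  t0: 29 36 24 c1
  t1: c1 29 36 24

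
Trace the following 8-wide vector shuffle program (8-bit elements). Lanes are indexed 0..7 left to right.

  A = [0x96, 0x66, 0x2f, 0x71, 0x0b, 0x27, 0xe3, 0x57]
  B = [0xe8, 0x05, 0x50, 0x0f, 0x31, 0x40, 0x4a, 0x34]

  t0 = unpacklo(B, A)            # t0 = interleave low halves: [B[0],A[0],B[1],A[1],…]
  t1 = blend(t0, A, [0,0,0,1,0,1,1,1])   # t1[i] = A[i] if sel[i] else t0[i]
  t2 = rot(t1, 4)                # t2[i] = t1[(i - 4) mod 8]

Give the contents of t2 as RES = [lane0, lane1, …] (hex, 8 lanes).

  t0: e8 96 05 66 50 2f 0f 71
  t1: e8 96 05 71 50 27 e3 57
  t2: 50 27 e3 57 e8 96 05 71

RES = [0x50, 0x27, 0xe3, 0x57, 0xe8, 0x96, 0x05, 0x71]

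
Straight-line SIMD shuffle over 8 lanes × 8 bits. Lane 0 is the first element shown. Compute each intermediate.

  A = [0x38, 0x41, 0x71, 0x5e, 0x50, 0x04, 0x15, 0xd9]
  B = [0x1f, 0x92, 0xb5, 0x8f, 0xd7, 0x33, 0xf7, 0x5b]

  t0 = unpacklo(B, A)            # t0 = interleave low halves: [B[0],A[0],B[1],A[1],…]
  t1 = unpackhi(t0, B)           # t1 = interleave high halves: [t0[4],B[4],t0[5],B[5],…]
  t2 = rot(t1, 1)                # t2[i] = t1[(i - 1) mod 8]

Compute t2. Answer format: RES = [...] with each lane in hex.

  t0: 1f 38 92 41 b5 71 8f 5e
  t1: b5 d7 71 33 8f f7 5e 5b
  t2: 5b b5 d7 71 33 8f f7 5e

RES = [0x5b, 0xb5, 0xd7, 0x71, 0x33, 0x8f, 0xf7, 0x5e]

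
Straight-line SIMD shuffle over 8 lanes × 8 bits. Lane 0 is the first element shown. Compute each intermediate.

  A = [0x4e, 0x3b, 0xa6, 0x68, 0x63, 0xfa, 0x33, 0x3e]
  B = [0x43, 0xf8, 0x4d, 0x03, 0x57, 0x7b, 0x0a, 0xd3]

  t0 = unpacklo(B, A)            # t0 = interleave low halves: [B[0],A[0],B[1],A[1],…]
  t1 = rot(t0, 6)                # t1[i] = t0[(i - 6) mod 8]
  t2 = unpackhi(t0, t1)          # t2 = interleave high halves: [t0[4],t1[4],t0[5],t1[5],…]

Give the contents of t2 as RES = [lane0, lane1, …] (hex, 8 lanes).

  t0: 43 4e f8 3b 4d a6 03 68
  t1: f8 3b 4d a6 03 68 43 4e
  t2: 4d 03 a6 68 03 43 68 4e

RES = [ 0x4d  0x03  0xa6  0x68  0x03  0x43  0x68  0x4e ]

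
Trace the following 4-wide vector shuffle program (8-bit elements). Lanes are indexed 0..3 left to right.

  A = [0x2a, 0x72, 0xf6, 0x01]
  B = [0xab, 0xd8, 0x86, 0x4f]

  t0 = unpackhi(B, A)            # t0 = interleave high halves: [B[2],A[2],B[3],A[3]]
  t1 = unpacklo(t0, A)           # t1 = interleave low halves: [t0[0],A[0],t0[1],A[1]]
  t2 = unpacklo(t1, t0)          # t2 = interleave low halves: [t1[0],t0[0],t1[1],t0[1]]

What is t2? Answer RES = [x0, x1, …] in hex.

t0 = [0x86, 0xf6, 0x4f, 0x01]
t1 = [0x86, 0x2a, 0xf6, 0x72]
t2 = [0x86, 0x86, 0x2a, 0xf6]

RES = [ 0x86  0x86  0x2a  0xf6 ]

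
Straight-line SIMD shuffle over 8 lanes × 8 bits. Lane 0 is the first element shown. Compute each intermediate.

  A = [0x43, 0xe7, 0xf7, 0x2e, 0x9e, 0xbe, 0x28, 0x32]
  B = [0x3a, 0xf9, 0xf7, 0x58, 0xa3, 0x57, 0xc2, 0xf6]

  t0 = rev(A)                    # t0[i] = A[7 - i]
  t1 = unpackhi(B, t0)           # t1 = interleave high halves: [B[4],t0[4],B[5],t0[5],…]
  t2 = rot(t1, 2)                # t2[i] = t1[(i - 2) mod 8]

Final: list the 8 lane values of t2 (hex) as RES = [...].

RES = [ 0xf6  0x43  0xa3  0x2e  0x57  0xf7  0xc2  0xe7 ]

t0 = [0x32, 0x28, 0xbe, 0x9e, 0x2e, 0xf7, 0xe7, 0x43]
t1 = [0xa3, 0x2e, 0x57, 0xf7, 0xc2, 0xe7, 0xf6, 0x43]
t2 = [0xf6, 0x43, 0xa3, 0x2e, 0x57, 0xf7, 0xc2, 0xe7]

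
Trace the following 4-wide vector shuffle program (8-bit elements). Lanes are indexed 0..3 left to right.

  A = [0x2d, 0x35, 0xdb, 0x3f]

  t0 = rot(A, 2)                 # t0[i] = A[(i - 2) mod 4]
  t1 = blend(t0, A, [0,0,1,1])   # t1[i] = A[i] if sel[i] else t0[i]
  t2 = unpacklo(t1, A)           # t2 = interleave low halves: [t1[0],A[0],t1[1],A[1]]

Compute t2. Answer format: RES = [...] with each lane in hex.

RES = [ 0xdb  0x2d  0x3f  0x35 ]

  t0: db 3f 2d 35
  t1: db 3f db 3f
  t2: db 2d 3f 35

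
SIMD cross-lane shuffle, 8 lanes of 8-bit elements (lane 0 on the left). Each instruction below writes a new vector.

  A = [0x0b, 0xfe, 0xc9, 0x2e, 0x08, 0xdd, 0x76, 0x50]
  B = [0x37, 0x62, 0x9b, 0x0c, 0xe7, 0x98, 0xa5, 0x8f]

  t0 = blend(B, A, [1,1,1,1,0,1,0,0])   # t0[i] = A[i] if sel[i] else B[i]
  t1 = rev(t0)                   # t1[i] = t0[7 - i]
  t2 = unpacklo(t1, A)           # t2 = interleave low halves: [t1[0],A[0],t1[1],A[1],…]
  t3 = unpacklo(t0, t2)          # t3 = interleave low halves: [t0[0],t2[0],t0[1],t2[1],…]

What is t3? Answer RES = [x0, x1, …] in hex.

  t0: 0b fe c9 2e e7 dd a5 8f
  t1: 8f a5 dd e7 2e c9 fe 0b
  t2: 8f 0b a5 fe dd c9 e7 2e
  t3: 0b 8f fe 0b c9 a5 2e fe

RES = [ 0x0b  0x8f  0xfe  0x0b  0xc9  0xa5  0x2e  0xfe ]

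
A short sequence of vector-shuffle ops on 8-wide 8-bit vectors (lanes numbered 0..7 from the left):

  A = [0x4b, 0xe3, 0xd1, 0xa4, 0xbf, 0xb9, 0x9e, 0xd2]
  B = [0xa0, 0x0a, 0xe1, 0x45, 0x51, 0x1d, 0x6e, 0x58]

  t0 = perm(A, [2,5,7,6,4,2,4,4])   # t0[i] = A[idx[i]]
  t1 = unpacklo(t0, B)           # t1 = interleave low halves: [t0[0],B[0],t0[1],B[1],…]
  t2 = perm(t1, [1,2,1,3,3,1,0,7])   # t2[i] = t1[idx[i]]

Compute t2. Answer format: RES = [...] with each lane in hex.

t0 = [0xd1, 0xb9, 0xd2, 0x9e, 0xbf, 0xd1, 0xbf, 0xbf]
t1 = [0xd1, 0xa0, 0xb9, 0x0a, 0xd2, 0xe1, 0x9e, 0x45]
t2 = [0xa0, 0xb9, 0xa0, 0x0a, 0x0a, 0xa0, 0xd1, 0x45]

RES = [0xa0, 0xb9, 0xa0, 0x0a, 0x0a, 0xa0, 0xd1, 0x45]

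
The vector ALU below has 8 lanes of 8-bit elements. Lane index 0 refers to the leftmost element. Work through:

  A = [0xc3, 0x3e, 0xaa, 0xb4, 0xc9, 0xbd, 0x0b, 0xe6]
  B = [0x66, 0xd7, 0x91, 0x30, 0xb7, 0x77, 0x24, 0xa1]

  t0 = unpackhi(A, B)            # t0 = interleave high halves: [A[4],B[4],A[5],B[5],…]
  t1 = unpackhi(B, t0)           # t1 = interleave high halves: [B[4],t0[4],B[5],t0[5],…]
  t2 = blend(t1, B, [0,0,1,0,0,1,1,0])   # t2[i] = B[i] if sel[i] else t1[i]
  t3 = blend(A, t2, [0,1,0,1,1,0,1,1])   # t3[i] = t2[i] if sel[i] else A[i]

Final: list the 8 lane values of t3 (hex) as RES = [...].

t0 = [0xc9, 0xb7, 0xbd, 0x77, 0x0b, 0x24, 0xe6, 0xa1]
t1 = [0xb7, 0x0b, 0x77, 0x24, 0x24, 0xe6, 0xa1, 0xa1]
t2 = [0xb7, 0x0b, 0x91, 0x24, 0x24, 0x77, 0x24, 0xa1]
t3 = [0xc3, 0x0b, 0xaa, 0x24, 0x24, 0xbd, 0x24, 0xa1]

RES = [ 0xc3  0x0b  0xaa  0x24  0x24  0xbd  0x24  0xa1 ]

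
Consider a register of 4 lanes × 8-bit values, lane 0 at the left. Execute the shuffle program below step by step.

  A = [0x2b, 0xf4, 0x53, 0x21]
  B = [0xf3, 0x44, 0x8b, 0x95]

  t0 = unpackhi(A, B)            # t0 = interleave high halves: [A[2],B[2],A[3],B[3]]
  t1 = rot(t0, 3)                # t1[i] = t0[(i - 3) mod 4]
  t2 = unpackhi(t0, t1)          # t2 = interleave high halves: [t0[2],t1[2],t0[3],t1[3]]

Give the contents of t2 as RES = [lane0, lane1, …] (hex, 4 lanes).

RES = [ 0x21  0x95  0x95  0x53 ]

t0 = [0x53, 0x8b, 0x21, 0x95]
t1 = [0x8b, 0x21, 0x95, 0x53]
t2 = [0x21, 0x95, 0x95, 0x53]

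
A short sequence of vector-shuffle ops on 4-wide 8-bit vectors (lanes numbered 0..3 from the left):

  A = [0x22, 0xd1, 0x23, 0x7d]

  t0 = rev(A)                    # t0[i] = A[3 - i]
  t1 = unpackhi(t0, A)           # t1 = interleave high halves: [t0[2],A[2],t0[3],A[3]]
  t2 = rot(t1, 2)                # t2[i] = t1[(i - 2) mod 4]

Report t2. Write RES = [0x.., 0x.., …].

RES = [0x22, 0x7d, 0xd1, 0x23]

  t0: 7d 23 d1 22
  t1: d1 23 22 7d
  t2: 22 7d d1 23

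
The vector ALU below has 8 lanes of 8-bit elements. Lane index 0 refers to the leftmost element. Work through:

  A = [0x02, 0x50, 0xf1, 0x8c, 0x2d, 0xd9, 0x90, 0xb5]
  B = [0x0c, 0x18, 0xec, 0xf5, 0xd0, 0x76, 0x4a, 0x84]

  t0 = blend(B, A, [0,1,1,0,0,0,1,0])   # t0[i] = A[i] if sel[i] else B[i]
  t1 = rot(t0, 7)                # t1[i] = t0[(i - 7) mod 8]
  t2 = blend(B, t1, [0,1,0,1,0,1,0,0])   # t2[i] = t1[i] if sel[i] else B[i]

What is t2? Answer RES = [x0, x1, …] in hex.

  t0: 0c 50 f1 f5 d0 76 90 84
  t1: 50 f1 f5 d0 76 90 84 0c
  t2: 0c f1 ec d0 d0 90 4a 84

RES = [0x0c, 0xf1, 0xec, 0xd0, 0xd0, 0x90, 0x4a, 0x84]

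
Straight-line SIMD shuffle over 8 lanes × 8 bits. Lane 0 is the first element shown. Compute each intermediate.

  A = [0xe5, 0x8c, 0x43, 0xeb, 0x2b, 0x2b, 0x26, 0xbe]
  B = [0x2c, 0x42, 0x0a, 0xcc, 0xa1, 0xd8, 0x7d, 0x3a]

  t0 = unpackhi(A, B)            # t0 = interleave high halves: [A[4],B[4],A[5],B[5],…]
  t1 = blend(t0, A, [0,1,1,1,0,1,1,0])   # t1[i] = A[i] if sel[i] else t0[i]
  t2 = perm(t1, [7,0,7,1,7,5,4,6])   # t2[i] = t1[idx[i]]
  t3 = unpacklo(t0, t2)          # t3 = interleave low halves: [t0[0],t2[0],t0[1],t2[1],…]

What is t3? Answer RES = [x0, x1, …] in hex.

RES = [0x2b, 0x3a, 0xa1, 0x2b, 0x2b, 0x3a, 0xd8, 0x8c]

  t0: 2b a1 2b d8 26 7d be 3a
  t1: 2b 8c 43 eb 26 2b 26 3a
  t2: 3a 2b 3a 8c 3a 2b 26 26
  t3: 2b 3a a1 2b 2b 3a d8 8c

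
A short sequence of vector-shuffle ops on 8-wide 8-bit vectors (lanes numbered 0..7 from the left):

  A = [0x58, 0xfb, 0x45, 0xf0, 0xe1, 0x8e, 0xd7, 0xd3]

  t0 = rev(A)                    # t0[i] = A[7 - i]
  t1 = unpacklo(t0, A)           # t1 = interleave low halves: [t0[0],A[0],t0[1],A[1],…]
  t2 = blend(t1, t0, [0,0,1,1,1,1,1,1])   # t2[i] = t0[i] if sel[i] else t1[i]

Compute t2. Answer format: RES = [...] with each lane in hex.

RES = [ 0xd3  0x58  0x8e  0xe1  0xf0  0x45  0xfb  0x58 ]

  t0: d3 d7 8e e1 f0 45 fb 58
  t1: d3 58 d7 fb 8e 45 e1 f0
  t2: d3 58 8e e1 f0 45 fb 58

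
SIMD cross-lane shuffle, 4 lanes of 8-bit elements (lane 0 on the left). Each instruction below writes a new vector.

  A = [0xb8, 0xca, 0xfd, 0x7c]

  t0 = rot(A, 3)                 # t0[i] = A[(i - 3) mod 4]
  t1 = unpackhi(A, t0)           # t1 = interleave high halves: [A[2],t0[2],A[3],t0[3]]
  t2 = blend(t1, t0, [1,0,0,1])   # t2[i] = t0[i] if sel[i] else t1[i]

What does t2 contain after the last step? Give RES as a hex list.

RES = [0xca, 0x7c, 0x7c, 0xb8]

→ t0 |ca|fd|7c|b8|
→ t1 |fd|7c|7c|b8|
→ t2 |ca|7c|7c|b8|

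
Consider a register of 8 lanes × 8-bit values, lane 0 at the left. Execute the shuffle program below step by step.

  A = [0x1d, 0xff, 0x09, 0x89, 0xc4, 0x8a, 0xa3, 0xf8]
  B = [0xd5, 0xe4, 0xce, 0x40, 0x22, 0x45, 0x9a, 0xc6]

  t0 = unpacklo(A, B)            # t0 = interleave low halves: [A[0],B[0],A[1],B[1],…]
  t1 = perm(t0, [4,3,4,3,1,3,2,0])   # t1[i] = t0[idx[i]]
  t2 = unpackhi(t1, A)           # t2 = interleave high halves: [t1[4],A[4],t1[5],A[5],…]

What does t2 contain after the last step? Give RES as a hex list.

RES = [ 0xd5  0xc4  0xe4  0x8a  0xff  0xa3  0x1d  0xf8 ]

t0 = [0x1d, 0xd5, 0xff, 0xe4, 0x09, 0xce, 0x89, 0x40]
t1 = [0x09, 0xe4, 0x09, 0xe4, 0xd5, 0xe4, 0xff, 0x1d]
t2 = [0xd5, 0xc4, 0xe4, 0x8a, 0xff, 0xa3, 0x1d, 0xf8]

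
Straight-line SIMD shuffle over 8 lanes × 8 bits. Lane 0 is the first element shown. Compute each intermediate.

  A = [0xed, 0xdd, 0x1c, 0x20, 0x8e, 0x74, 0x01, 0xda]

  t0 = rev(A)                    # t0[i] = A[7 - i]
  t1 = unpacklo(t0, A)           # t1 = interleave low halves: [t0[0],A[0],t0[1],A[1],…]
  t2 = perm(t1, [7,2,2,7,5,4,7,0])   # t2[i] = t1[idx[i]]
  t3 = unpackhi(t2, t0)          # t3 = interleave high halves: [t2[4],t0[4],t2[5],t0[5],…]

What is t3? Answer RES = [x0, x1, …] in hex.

  t0: da 01 74 8e 20 1c dd ed
  t1: da ed 01 dd 74 1c 8e 20
  t2: 20 01 01 20 1c 74 20 da
  t3: 1c 20 74 1c 20 dd da ed

RES = [0x1c, 0x20, 0x74, 0x1c, 0x20, 0xdd, 0xda, 0xed]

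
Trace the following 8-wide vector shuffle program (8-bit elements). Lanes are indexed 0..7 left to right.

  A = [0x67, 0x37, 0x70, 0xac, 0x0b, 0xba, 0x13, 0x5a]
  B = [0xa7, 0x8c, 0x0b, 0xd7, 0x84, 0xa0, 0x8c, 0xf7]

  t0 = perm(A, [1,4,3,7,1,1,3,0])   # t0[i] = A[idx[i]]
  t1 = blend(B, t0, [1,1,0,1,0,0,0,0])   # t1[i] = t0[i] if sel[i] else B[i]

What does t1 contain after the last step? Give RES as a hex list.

  t0: 37 0b ac 5a 37 37 ac 67
  t1: 37 0b 0b 5a 84 a0 8c f7

RES = [ 0x37  0x0b  0x0b  0x5a  0x84  0xa0  0x8c  0xf7 ]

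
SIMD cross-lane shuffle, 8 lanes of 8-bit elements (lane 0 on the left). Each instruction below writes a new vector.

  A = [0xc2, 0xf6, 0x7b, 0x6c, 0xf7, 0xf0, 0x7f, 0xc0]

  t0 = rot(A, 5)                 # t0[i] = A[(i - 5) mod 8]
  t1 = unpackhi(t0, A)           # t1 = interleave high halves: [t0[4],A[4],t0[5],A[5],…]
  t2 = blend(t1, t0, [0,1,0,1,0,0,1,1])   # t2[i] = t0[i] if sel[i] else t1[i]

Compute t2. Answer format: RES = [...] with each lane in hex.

t0 = [0x6c, 0xf7, 0xf0, 0x7f, 0xc0, 0xc2, 0xf6, 0x7b]
t1 = [0xc0, 0xf7, 0xc2, 0xf0, 0xf6, 0x7f, 0x7b, 0xc0]
t2 = [0xc0, 0xf7, 0xc2, 0x7f, 0xf6, 0x7f, 0xf6, 0x7b]

RES = [ 0xc0  0xf7  0xc2  0x7f  0xf6  0x7f  0xf6  0x7b ]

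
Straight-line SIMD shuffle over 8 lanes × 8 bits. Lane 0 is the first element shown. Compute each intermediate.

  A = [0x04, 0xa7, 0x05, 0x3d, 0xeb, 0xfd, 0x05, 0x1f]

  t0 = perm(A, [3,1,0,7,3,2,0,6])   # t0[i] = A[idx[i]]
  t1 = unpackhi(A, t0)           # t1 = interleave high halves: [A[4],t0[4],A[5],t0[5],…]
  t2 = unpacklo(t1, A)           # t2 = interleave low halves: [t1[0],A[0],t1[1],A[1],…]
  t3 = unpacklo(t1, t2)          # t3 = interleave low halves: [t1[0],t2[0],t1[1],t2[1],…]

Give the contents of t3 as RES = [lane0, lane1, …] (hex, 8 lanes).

→ t0 |3d|a7|04|1f|3d|05|04|05|
→ t1 |eb|3d|fd|05|05|04|1f|05|
→ t2 |eb|04|3d|a7|fd|05|05|3d|
→ t3 |eb|eb|3d|04|fd|3d|05|a7|

RES = [ 0xeb  0xeb  0x3d  0x04  0xfd  0x3d  0x05  0xa7 ]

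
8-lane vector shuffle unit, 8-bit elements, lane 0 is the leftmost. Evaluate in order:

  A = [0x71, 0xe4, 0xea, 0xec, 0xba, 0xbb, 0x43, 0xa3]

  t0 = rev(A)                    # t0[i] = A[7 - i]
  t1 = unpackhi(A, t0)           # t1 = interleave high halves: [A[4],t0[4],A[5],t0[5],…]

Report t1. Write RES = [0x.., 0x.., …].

RES = [ 0xba  0xec  0xbb  0xea  0x43  0xe4  0xa3  0x71 ]

  t0: a3 43 bb ba ec ea e4 71
  t1: ba ec bb ea 43 e4 a3 71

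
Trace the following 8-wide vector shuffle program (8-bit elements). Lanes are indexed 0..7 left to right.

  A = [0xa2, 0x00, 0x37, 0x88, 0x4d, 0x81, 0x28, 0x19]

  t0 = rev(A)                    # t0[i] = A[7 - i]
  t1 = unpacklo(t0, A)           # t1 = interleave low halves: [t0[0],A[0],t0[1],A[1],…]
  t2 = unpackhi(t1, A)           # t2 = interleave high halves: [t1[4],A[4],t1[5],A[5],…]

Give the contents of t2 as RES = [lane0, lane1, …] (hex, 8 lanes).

  t0: 19 28 81 4d 88 37 00 a2
  t1: 19 a2 28 00 81 37 4d 88
  t2: 81 4d 37 81 4d 28 88 19

RES = [ 0x81  0x4d  0x37  0x81  0x4d  0x28  0x88  0x19 ]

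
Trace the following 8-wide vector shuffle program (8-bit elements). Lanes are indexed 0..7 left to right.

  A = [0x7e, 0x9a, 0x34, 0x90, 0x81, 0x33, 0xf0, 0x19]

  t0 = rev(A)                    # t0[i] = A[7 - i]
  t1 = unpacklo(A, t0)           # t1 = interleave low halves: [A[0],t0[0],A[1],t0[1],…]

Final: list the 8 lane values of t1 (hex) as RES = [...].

RES = [ 0x7e  0x19  0x9a  0xf0  0x34  0x33  0x90  0x81 ]

t0 = [0x19, 0xf0, 0x33, 0x81, 0x90, 0x34, 0x9a, 0x7e]
t1 = [0x7e, 0x19, 0x9a, 0xf0, 0x34, 0x33, 0x90, 0x81]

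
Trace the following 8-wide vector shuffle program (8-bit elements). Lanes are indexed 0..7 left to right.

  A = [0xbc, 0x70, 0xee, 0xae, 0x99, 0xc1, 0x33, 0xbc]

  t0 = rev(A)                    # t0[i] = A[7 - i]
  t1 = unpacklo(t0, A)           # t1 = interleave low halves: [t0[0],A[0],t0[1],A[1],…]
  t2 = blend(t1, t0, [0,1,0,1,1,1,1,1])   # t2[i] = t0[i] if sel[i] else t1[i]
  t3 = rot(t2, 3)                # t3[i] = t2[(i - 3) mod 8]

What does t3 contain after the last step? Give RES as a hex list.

t0 = [0xbc, 0x33, 0xc1, 0x99, 0xae, 0xee, 0x70, 0xbc]
t1 = [0xbc, 0xbc, 0x33, 0x70, 0xc1, 0xee, 0x99, 0xae]
t2 = [0xbc, 0x33, 0x33, 0x99, 0xae, 0xee, 0x70, 0xbc]
t3 = [0xee, 0x70, 0xbc, 0xbc, 0x33, 0x33, 0x99, 0xae]

RES = [ 0xee  0x70  0xbc  0xbc  0x33  0x33  0x99  0xae ]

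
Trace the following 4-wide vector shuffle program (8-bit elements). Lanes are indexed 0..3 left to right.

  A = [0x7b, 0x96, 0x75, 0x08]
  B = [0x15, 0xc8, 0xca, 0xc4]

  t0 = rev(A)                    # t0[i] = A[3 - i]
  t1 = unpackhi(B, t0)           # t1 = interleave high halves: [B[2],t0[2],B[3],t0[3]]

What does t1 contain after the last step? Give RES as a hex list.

→ t0 |08|75|96|7b|
→ t1 |ca|96|c4|7b|

RES = [ 0xca  0x96  0xc4  0x7b ]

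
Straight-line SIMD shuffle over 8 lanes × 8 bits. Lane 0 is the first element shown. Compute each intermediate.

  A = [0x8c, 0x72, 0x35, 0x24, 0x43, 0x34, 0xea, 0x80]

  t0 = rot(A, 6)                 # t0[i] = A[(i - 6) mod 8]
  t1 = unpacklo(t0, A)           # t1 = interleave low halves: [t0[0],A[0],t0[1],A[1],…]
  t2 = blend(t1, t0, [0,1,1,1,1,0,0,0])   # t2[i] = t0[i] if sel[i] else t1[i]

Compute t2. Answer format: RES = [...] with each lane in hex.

RES = [ 0x35  0x24  0x43  0x34  0xea  0x35  0x34  0x24 ]

  t0: 35 24 43 34 ea 80 8c 72
  t1: 35 8c 24 72 43 35 34 24
  t2: 35 24 43 34 ea 35 34 24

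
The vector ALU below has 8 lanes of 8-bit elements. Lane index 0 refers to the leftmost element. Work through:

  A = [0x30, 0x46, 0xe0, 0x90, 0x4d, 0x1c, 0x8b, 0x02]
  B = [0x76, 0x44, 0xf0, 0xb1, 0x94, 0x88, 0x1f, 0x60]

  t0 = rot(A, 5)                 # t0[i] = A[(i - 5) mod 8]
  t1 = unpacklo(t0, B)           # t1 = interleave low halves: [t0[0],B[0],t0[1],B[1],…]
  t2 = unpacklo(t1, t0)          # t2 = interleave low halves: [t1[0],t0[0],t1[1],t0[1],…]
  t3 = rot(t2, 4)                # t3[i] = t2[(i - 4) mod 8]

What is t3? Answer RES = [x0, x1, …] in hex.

RES = [ 0x4d  0x1c  0x44  0x8b  0x90  0x90  0x76  0x4d ]

  t0: 90 4d 1c 8b 02 30 46 e0
  t1: 90 76 4d 44 1c f0 8b b1
  t2: 90 90 76 4d 4d 1c 44 8b
  t3: 4d 1c 44 8b 90 90 76 4d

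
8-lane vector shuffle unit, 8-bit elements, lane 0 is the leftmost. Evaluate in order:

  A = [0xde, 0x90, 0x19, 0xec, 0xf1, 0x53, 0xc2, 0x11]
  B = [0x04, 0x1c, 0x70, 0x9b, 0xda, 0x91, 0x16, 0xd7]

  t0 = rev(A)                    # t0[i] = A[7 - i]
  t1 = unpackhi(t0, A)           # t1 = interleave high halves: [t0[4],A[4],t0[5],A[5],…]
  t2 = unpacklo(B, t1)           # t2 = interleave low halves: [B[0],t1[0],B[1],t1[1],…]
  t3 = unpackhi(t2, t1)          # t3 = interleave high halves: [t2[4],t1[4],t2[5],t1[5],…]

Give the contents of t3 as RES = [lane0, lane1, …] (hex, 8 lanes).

RES = [ 0x70  0x90  0x19  0xc2  0x9b  0xde  0x53  0x11 ]

→ t0 |11|c2|53|f1|ec|19|90|de|
→ t1 |ec|f1|19|53|90|c2|de|11|
→ t2 |04|ec|1c|f1|70|19|9b|53|
→ t3 |70|90|19|c2|9b|de|53|11|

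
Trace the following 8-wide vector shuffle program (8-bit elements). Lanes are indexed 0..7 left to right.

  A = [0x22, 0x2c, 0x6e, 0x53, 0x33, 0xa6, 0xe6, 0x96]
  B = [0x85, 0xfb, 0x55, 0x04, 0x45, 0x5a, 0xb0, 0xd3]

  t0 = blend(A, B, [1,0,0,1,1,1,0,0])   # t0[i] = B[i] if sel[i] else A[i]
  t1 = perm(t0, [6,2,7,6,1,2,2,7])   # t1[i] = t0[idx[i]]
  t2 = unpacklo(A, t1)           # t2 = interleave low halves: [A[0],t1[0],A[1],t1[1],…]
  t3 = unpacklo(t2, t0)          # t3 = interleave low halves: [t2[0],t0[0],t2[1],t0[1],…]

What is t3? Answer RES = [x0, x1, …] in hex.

RES = [ 0x22  0x85  0xe6  0x2c  0x2c  0x6e  0x6e  0x04 ]

→ t0 |85|2c|6e|04|45|5a|e6|96|
→ t1 |e6|6e|96|e6|2c|6e|6e|96|
→ t2 |22|e6|2c|6e|6e|96|53|e6|
→ t3 |22|85|e6|2c|2c|6e|6e|04|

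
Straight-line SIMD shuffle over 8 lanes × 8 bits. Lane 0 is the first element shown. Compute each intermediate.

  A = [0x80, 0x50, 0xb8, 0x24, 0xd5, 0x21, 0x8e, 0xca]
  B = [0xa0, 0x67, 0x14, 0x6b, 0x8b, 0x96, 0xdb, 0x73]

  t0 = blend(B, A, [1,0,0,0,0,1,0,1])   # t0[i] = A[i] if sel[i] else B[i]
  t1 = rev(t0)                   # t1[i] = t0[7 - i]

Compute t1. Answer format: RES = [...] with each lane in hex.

RES = [ 0xca  0xdb  0x21  0x8b  0x6b  0x14  0x67  0x80 ]

t0 = [0x80, 0x67, 0x14, 0x6b, 0x8b, 0x21, 0xdb, 0xca]
t1 = [0xca, 0xdb, 0x21, 0x8b, 0x6b, 0x14, 0x67, 0x80]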